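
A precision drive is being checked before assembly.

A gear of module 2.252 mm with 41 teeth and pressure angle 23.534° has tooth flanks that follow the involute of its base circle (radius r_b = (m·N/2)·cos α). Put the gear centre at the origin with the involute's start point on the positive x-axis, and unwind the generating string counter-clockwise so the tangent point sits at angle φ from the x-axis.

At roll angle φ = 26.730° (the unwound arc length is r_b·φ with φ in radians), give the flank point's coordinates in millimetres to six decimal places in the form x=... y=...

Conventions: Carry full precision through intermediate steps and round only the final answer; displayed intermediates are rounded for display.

single-mesh involute tooth geometry (41T wheel at module 2.252)
pitch radius r_p = m·N/2 = 2.252·41/2 = 46.166000
base radius r_b = r_p·cos α = 46.166000·cos 23.534° = 42.326064
roll angle φ = 26.730° = 0.46652651 rad
x = r_b·(cos φ + φ·sin φ) = 46.684524
y = r_b·(sin φ − φ·cos φ) = 1.401631

x=46.684524 y=1.401631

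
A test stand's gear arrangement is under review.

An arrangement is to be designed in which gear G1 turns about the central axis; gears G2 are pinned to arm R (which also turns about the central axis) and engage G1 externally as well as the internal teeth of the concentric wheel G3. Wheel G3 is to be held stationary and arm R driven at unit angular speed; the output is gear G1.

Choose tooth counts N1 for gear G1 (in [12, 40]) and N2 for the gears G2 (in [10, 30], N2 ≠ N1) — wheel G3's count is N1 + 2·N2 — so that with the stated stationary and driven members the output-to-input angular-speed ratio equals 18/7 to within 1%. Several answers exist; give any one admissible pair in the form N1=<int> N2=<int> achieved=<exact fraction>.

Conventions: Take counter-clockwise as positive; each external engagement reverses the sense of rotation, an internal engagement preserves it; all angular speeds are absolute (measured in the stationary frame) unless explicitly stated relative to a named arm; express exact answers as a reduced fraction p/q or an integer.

class = planetary set [ratio 18/7 wanted; Willis about the carrier]
Willis with ω_ring = 0: ω_sun/ω_arm = (N1+N3)/N1; set equal to 18/7  ⇒  N3/N1 = 18/7 − 1 = 11/7
N3 = N1 + 2·N2  ⇒  N2/N1 = (N3/N1 − 1)/2 = (11/7 − 1)/2 = 2/7
smallest multiple with N1 ≥ 12 and N2 ≥ 10: k = 5  ⇒  N1 = 5·7 = 35, N2 = 5·2 = 10 (N1 ≤ 40, N2 ≤ 30, N2 ≠ N1 ✓), N3 = 35 + 2·10 = 55
check: (N1+N3)/N1 with N1 = 35, N3 = 55 gives 18/7; |achieved − target| = 0 ≤ 9/350 ✓

N1=35 N2=10 achieved=18/7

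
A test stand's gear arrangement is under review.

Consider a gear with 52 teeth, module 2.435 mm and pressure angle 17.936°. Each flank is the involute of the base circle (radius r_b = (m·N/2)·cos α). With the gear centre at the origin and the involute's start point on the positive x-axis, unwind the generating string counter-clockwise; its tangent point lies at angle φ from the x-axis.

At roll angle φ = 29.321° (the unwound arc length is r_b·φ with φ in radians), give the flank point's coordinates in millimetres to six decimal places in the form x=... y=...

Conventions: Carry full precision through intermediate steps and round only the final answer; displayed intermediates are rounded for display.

recognized (one wheel, involute flank): single-mesh tooth geometry, m = 2.435, N = 52
pitch radius r_p = m·N/2 = 2.435·52/2 = 63.310000
base radius r_b = r_p·cos α = 63.310000·cos 17.936° = 60.233204
roll angle φ = 29.321° = 0.51174799 rad
x = r_b·(cos φ + φ·sin φ) = 67.611403
y = r_b·(sin φ − φ·cos φ) = 2.620998

x=67.611403 y=2.620998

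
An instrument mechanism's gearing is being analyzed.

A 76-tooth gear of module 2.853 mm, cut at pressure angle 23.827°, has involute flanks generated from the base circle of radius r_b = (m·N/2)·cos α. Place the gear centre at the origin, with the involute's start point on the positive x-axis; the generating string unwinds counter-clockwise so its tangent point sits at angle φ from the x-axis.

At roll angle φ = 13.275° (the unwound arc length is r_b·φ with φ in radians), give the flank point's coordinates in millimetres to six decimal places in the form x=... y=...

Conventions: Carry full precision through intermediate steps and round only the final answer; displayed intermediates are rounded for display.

x=101.800087 y=0.408958

topology: single-mesh involute geometry — m = 2.853, N = 76
pitch radius r_p = m·N/2 = 2.853·76/2 = 108.414000
base radius r_b = r_p·cos α = 108.414000·cos 23.827° = 99.173810
roll angle φ = 13.275° = 0.23169246 rad
x = r_b·(cos φ + φ·sin φ) = 101.800087
y = r_b·(sin φ − φ·cos φ) = 0.408958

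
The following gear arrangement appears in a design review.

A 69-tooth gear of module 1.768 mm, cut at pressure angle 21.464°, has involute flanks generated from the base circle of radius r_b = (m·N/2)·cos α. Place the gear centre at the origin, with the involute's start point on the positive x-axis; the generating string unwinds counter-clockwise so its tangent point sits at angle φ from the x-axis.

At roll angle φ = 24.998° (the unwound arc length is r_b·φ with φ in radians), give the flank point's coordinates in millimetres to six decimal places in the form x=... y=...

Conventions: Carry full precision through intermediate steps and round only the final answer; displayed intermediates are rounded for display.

recognized (one wheel, involute flank): single-mesh tooth geometry, m = 1.768, N = 69
pitch radius r_p = m·N/2 = 1.768·69/2 = 60.996000
base radius r_b = r_p·cos α = 60.996000·cos 21.464° = 56.765785
roll angle φ = 24.998° = 0.43629741 rad
x = r_b·(cos φ + φ·sin φ) = 61.914214
y = r_b·(sin φ − φ·cos φ) = 1.541784

x=61.914214 y=1.541784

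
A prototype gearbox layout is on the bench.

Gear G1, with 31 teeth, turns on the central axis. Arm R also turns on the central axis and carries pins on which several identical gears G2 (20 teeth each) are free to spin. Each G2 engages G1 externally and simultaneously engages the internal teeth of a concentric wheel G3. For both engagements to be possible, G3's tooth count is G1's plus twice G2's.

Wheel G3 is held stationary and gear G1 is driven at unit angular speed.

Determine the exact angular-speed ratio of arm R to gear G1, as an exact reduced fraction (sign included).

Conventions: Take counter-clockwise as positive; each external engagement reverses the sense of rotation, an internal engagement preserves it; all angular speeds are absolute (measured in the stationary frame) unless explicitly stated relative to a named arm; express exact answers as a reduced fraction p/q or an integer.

31/102

planetary set (31T centre, 20T on arm, 71T internal) — Willis relation
ring teeth: 31 + 2·20 = 71
31(ω_sun−ω_arm) = −71(ω_ring−ω_arm),  ω_ring = 0, ω_sun = 1
31(1−ω_arm) = −71(0−ω_arm)  ⇒  102·ω_arm = 31  ⇒  ω_arm = 31/102
ω_out/ω_in = 31/102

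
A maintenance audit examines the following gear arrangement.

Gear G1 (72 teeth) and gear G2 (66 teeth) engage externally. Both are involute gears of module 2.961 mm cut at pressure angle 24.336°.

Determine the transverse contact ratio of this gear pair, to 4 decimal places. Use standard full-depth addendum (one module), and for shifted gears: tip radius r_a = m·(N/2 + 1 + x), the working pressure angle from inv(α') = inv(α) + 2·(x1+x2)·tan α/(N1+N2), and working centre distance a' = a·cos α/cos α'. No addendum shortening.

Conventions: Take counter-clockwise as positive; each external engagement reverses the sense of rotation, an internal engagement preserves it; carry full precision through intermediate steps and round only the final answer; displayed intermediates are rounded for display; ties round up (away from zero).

topology: single-mesh involute geometry — m = 2.961, 72T/66T pair
base radii: r_b1 = 97.124363, r_b2 = 89.030666
tip radii: r_a1 = 109.557000, r_a2 = 100.674000
no profile shift: α' = α, a' = a
action lengths: √(r_a1²−r_b1²) = 50.691167, √(r_a2²−r_b2²) = 46.997817
base pitch p_b = π·m·cos α = 8.475700
CR = (50.691167 + 46.997817 − 204.309000·sin 24.33600°)/8.475700 = 1.592307
contact ratio ≈ 1.5923

1.5923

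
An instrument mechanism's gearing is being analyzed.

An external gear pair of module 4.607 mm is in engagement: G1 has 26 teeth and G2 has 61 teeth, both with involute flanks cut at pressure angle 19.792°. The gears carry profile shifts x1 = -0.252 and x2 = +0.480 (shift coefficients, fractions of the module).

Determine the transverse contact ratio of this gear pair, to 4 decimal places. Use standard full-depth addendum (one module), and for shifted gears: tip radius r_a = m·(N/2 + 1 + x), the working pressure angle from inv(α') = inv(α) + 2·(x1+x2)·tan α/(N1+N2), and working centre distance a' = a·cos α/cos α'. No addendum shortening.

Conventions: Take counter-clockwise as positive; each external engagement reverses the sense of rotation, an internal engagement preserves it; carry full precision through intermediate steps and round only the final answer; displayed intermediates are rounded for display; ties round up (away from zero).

recognized (one external pair, fixed centres): single-mesh tooth geometry, m = 4.607, N1 = 26, N2 = 61
base radii: r_b1 = 56.353122, r_b2 = 132.213094
tip radii: r_a1 = 63.337036, r_a2 = 147.331860
inv(α') = inv(19.792°) + 2·(-0.252+0.480)·tan α/(26+61) = 0.01631506  ⇒  α' = 20.59091°
a' = a·cos α / cos α' = 200.4045·cos 19.792°/cos 20.59091° = 201.434809
action lengths: √(r_a1²−r_b1²) = 28.912035, √(r_a2²−r_b2²) = 65.010573
base pitch p_b = π·m·cos α = 13.618350
CR = (28.912035 + 65.010573 − 201.434809·sin 20.59091°)/13.618350 = 1.694726
contact ratio ≈ 1.6947

1.6947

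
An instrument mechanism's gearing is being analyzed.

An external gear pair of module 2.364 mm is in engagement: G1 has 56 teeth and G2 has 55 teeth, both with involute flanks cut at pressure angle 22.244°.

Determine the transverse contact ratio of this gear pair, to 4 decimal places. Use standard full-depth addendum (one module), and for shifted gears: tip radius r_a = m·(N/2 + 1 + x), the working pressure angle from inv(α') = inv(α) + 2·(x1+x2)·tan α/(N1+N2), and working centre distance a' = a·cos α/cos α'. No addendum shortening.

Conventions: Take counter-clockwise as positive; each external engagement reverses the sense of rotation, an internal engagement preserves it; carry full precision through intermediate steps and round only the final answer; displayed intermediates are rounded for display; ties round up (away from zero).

1.6592

class = single-mesh tooth geometry [involute pair 56T × 55T, m = 2.364]
base radii: r_b1 = 61.266001, r_b2 = 60.171966
tip radii: r_a1 = 68.556000, r_a2 = 67.374000
no profile shift: α' = α, a' = a
action lengths: √(r_a1²−r_b1²) = 30.763651, √(r_a2²−r_b2²) = 30.308257
base pitch p_b = π·m·cos α = 6.874029
CR = (30.763651 + 30.308257 − 131.202000·sin 22.24400°)/6.874029 = 1.659168
contact ratio ≈ 1.6592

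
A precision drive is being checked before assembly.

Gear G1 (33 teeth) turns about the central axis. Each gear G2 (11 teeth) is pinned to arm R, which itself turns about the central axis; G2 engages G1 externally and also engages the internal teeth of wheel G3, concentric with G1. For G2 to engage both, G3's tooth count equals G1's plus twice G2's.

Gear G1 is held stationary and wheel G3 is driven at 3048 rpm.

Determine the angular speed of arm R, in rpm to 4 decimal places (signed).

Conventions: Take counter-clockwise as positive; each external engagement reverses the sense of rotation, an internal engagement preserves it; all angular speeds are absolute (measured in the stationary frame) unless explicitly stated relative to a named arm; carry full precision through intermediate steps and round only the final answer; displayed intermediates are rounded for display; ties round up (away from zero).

recognized (axles ride arm R): planetary set, 33/11/55 teeth
normalise by the input: solve with ω_ring = 1, then scale by 3048 rpm
ring teeth: 33 + 2·11 = 55
33(ω_sun−ω_arm) = −55(ω_ring−ω_arm),  ω_sun = 0, ω_ring = 1
33(0−ω_arm) = −55(1−ω_arm)  ⇒  88·ω_arm = 55  ⇒  ω_arm = 5/8
scale: ω_arm = 5/8 × 3048 rpm = +1905.0000 rpm

+1905.0000 rpm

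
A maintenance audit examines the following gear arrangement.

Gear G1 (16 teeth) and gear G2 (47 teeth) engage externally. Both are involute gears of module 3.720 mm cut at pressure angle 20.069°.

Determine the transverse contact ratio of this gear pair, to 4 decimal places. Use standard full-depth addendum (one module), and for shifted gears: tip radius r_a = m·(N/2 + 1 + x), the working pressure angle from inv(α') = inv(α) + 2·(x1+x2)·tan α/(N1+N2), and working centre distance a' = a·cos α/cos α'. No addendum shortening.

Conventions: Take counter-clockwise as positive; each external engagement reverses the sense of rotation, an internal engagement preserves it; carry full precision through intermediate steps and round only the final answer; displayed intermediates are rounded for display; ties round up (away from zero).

1.6184

class = single-mesh tooth geometry [involute pair 16T × 47T, m = 3.720]
base radii: r_b1 = 27.952974, r_b2 = 82.111862
tip radii: r_a1 = 33.480000, r_a2 = 91.140000
no profile shift: α' = α, a' = a
action lengths: √(r_a1²−r_b1²) = 18.426655, √(r_a2²−r_b2²) = 39.549231
base pitch p_b = π·m·cos α = 10.977107
CR = (18.426655 + 39.549231 − 117.180000·sin 20.06900°)/10.977107 = 1.618403
contact ratio ≈ 1.6184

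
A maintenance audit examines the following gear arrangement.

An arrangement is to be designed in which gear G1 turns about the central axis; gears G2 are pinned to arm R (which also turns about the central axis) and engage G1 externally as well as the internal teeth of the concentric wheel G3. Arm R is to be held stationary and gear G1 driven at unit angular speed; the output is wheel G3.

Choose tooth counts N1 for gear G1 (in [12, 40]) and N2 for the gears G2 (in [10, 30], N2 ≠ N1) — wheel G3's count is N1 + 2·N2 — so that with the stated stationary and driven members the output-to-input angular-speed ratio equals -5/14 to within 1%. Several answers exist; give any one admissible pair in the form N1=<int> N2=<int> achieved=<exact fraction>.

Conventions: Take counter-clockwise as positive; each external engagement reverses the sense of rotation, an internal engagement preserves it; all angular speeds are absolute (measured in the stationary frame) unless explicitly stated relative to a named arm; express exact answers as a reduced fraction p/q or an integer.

N1=20 N2=18 achieved=-5/14

design class (target -5/14): planetary set
Willis with ω_arm = 0: ω_ring/ω_sun = −N1/N3; set equal to -5/14  ⇒  N3/N1 = −1/(-5/14) = 14/5
N3 = N1 + 2·N2  ⇒  N2/N1 = (N3/N1 − 1)/2 = (14/5 − 1)/2 = 9/10
smallest multiple with N1 ≥ 12 and N2 ≥ 10: k = 2  ⇒  N1 = 2·10 = 20, N2 = 2·9 = 18 (N1 ≤ 40, N2 ≤ 30, N2 ≠ N1 ✓), N3 = 20 + 2·18 = 56
check: −N1/N3 with N1 = 20, N3 = 56 gives -5/14; |achieved − target| = 0 ≤ 1/280 ✓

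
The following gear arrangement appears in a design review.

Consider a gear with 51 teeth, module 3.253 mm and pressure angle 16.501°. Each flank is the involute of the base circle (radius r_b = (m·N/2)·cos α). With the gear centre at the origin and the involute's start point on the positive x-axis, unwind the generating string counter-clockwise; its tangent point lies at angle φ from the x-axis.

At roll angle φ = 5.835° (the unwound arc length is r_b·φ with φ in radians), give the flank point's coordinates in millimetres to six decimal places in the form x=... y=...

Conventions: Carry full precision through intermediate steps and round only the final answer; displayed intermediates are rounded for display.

x=79.946500 y=0.027973

single-mesh involute tooth geometry (51T wheel at module 3.253)
pitch radius r_p = m·N/2 = 3.253·51/2 = 82.951500
base radius r_b = r_p·cos α = 82.951500·cos 16.501° = 79.535124
roll angle φ = 5.835° = 0.10183996 rad
x = r_b·(cos φ + φ·sin φ) = 79.946500
y = r_b·(sin φ − φ·cos φ) = 0.027973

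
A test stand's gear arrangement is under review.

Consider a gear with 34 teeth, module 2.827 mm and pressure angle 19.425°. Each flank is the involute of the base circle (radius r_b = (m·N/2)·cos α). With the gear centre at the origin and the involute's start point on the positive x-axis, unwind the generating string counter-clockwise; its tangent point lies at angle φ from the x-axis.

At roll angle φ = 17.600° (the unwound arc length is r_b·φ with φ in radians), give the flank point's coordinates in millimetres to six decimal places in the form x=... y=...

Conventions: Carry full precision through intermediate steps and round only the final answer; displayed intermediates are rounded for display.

x=47.411508 y=0.433778

recognized (one wheel, involute flank): single-mesh tooth geometry, m = 2.827, N = 34
pitch radius r_p = m·N/2 = 2.827·34/2 = 48.059000
base radius r_b = r_p·cos α = 48.059000·cos 19.425° = 45.323368
roll angle φ = 17.600° = 0.30717795 rad
x = r_b·(cos φ + φ·sin φ) = 47.411508
y = r_b·(sin φ − φ·cos φ) = 0.433778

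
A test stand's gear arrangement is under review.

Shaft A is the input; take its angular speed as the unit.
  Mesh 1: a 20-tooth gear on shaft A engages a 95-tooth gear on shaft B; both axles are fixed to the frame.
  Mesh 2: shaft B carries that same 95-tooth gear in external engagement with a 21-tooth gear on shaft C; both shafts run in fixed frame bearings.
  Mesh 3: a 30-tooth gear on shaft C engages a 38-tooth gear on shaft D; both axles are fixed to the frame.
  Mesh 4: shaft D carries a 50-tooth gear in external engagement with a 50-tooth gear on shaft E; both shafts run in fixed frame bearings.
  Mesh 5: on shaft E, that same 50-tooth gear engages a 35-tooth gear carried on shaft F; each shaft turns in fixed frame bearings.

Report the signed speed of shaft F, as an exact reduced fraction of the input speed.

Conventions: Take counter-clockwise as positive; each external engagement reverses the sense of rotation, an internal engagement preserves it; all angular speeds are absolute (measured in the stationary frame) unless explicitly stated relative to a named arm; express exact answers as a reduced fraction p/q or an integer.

-1000/931

5-mesh fixed-axis compound train (all bearings frame-fixed)
mesh 1 [20T→95T]: |ω|/ω_in = 1×20/95 = 4/19, sense flips to −
mesh 2 [95T→21T]: |ω|/ω_in = (4/19)×95/21 = 20/21, sense flips to +
mesh 3 [30T→38T]: |ω|/ω_in = (20/21)×30/38 = 100/133, sense flips to −
mesh 4 [50T→50T]: |ω|/ω_in = (100/133)×50/50 = 100/133, sense flips to +
mesh 5 [50T→35T]: |ω|/ω_in = (100/133)×50/35 = 1000/931, sense flips to −
signed output speed (× input speed) = -1000/931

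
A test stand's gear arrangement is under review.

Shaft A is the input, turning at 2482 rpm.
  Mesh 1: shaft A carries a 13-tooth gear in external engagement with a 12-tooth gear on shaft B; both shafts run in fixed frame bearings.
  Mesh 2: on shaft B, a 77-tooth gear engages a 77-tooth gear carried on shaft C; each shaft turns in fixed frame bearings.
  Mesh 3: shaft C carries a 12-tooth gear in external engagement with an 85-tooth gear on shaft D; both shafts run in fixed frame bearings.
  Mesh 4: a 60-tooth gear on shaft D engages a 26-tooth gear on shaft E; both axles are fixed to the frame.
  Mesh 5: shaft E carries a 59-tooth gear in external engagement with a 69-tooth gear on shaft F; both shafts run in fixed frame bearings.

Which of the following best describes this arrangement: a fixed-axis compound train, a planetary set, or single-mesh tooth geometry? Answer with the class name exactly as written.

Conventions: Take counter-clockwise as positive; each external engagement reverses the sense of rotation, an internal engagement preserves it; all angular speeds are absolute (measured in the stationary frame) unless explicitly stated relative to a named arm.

topology: fixed-axis compound train — 5 meshes, A→F
classification: fixed-axis compound train

fixed-axis compound train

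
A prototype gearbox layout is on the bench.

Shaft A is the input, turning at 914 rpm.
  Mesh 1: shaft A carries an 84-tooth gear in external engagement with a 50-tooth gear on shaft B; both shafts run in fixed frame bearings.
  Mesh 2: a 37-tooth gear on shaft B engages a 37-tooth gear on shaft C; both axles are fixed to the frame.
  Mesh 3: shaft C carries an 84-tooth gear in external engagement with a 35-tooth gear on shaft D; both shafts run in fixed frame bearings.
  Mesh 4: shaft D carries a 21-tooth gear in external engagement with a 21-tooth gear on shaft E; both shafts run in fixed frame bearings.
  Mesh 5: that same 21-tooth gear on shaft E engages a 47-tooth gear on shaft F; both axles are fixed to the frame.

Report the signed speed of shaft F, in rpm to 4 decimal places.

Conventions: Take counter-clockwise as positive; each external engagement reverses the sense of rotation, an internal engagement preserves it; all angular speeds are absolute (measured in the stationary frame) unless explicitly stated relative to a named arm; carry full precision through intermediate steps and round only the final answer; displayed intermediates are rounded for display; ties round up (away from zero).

-1646.6002 rpm

5-mesh fixed-axis compound train (all bearings frame-fixed)
mesh 1 [84T→50T]: ω = 914.0000×84/50 = 1535.5200 rpm, sense flips to −
mesh 2 [37T→37T]: ω = 1535.5200×37/37 = 1535.5200 rpm, sense flips to +
mesh 3 [84T→35T]: ω = 1535.5200×84/35 = 3685.2480 rpm, sense flips to −
mesh 4 [21T→21T]: ω = 3685.2480×21/21 = 3685.2480 rpm, sense flips to +
mesh 5 [21T→47T]: ω = 3685.2480×21/47 = 1646.6002 rpm, sense flips to −
signed output speed = -1646.6002 rpm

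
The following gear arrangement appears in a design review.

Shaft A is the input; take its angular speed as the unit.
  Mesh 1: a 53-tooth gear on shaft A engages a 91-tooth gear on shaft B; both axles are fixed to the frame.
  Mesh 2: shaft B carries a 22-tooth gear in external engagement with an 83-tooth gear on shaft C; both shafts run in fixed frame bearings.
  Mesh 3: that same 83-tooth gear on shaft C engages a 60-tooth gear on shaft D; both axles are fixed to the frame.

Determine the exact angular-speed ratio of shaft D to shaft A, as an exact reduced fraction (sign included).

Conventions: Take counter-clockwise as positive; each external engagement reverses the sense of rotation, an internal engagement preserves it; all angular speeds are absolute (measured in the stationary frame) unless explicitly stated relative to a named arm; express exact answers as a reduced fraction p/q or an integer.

-583/2730

class = fixed-axis compound train [3 meshes; 3 ratios multiply, 3 sense flips]
mesh 1 [53T→91T]: running ratio 53/91, sense −
mesh 2 [22T→83T]: running ratio 1166/7553, sense +
mesh 3 [83T→60T]: running ratio 583/2730, sense −
ω_out/ω_in = -583/2730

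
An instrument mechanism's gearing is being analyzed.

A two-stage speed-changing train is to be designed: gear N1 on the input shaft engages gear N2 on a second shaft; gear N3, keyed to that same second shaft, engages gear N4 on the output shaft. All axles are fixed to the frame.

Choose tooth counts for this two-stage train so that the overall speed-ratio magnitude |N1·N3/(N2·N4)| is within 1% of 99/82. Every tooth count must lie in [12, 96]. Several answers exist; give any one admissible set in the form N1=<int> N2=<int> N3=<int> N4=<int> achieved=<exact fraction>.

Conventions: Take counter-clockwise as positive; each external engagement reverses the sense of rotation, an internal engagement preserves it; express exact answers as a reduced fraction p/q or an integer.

design class (target 99/82): fixed-axis compound train
target = 99/82 in lowest terms: an exact hit needs N1·N3 = k·99 and N2·N4 = k·82 for one integer k, every count in [12, 96]; additionally prefer no 1:1 stage (N1 ≠ N2, N3 ≠ N4)
k = 1…5: no 1:1-free in-range split of k·99 and k·82 into factor pairs; take k = 6
k = 6: N1·N3 = 594 = 18·33, N2·N4 = 492 = 12·41
achieved = 18·33/(12·41) = 99/82; |achieved − target| = 0 ≤ 99/8200 ✓

N1=18 N2=12 N3=33 N4=41 achieved=99/82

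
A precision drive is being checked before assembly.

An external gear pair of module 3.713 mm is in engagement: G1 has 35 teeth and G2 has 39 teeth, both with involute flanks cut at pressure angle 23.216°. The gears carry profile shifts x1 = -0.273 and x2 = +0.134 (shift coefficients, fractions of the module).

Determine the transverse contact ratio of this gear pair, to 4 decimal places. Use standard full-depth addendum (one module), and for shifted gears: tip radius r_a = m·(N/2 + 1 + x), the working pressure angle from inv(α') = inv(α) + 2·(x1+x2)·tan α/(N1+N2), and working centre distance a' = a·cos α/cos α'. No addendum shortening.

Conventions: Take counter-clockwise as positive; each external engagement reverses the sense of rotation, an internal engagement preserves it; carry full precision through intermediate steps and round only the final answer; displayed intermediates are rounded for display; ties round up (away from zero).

class = single-mesh tooth geometry [involute pair 35T × 39T, m = 3.713]
base radii: r_b1 = 59.715966, r_b2 = 66.540648
tip radii: r_a1 = 67.676851, r_a2 = 76.614042
inv(α') = inv(23.216°) + 2·(-0.273+0.134)·tan α/(35+39) = 0.02212411  ⇒  α' = 22.70157°
a' = a·cos α / cos α' = 137.3810·cos 23.216°/cos 22.70157° = 136.859454
action lengths: √(r_a1²−r_b1²) = 31.845872, √(r_a2²−r_b2²) = 37.974381
base pitch p_b = π·m·cos α = 10.720185
CR = (31.845872 + 37.974381 − 136.859454·sin 22.70157°)/10.720185 = 1.585972
contact ratio ≈ 1.5860

1.5860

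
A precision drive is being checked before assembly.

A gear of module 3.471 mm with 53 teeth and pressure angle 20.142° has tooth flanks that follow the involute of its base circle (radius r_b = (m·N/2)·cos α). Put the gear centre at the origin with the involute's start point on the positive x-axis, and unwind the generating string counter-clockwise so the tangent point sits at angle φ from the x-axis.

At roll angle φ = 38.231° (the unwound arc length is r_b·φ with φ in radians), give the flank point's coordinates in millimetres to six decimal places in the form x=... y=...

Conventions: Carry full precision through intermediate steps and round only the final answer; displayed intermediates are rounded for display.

x=103.492873 y=8.176926

single-mesh involute tooth geometry (53T wheel at module 3.471)
pitch radius r_p = m·N/2 = 3.471·53/2 = 91.981500
base radius r_b = r_p·cos α = 91.981500·cos 20.142° = 86.356103
roll angle φ = 38.231° = 0.66725683 rad
x = r_b·(cos φ + φ·sin φ) = 103.492873
y = r_b·(sin φ − φ·cos φ) = 8.176926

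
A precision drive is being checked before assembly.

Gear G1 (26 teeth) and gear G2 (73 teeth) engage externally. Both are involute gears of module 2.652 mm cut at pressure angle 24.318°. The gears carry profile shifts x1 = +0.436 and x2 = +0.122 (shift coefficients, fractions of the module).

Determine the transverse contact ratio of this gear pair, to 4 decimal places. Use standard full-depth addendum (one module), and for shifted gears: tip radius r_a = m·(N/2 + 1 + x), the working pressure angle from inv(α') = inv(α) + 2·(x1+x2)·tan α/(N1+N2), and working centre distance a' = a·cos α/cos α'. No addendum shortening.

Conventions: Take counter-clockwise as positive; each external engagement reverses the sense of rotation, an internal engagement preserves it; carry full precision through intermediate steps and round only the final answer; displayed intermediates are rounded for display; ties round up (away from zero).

1.4529

topology: single-mesh involute geometry — m = 2.652, 26T/73T pair
base radii: r_b1 = 31.417081, r_b2 = 88.209496
tip radii: r_a1 = 38.284272, r_a2 = 99.773544
inv(α') = inv(24.318°) + 2·(+0.436+0.122)·tan α/(26+73) = 0.03256050  ⇒  α' = 25.66100°
a' = a·cos α / cos α' = 131.2740·cos 24.318°/cos 25.66100° = 132.716102
action lengths: √(r_a1²−r_b1²) = 21.878129, √(r_a2²−r_b2²) = 46.624510
base pitch p_b = π·m·cos α = 7.592282
CR = (21.878129 + 46.624510 − 132.716102·sin 25.66100°)/7.592282 = 1.452858
contact ratio ≈ 1.4529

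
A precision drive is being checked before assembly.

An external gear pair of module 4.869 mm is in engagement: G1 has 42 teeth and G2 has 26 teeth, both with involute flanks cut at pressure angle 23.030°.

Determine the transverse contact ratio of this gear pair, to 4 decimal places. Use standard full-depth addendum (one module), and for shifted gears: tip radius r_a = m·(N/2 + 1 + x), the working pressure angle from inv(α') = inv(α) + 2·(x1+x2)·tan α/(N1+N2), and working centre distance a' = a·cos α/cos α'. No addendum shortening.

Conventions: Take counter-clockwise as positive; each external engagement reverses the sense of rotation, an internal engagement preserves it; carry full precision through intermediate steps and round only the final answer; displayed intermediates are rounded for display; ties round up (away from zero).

1.5499

class = single-mesh tooth geometry [involute pair 42T × 26T, m = 4.869]
base radii: r_b1 = 94.099769, r_b2 = 58.252238
tip radii: r_a1 = 107.118000, r_a2 = 68.166000
no profile shift: α' = α, a' = a
action lengths: √(r_a1²−r_b1²) = 51.181045, √(r_a2²−r_b2²) = 35.401699
base pitch p_b = π·m·cos α = 14.077293
CR = (51.181045 + 35.401699 − 165.546000·sin 23.03000°)/14.077293 = 1.549942
contact ratio ≈ 1.5499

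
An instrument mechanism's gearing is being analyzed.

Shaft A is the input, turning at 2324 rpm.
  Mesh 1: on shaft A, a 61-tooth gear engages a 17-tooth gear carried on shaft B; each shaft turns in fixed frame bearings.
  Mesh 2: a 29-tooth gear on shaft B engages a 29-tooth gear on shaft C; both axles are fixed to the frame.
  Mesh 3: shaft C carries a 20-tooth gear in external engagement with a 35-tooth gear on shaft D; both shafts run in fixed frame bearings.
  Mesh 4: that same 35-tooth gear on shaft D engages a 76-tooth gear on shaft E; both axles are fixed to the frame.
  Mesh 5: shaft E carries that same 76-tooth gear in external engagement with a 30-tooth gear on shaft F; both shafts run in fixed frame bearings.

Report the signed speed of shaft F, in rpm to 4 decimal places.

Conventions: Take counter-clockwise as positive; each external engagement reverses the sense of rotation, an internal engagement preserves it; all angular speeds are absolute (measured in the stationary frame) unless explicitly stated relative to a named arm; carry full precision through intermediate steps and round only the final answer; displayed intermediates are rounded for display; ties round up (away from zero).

class = fixed-axis compound train [5 meshes; 5 ratios multiply, 5 sense flips]
mesh 1 [61T→17T]: ω = 2324.0000×61/17 = 8339.0588 rpm, sense flips to −
mesh 2 [29T→29T]: ω = 8339.0588×29/29 = 8339.0588 rpm, sense flips to +
mesh 3 [20T→35T]: ω = 8339.0588×20/35 = 4765.1765 rpm, sense flips to −
mesh 4 [35T→76T]: ω = 4765.1765×35/76 = 2194.4892 rpm, sense flips to +
mesh 5 [76T→30T]: ω = 2194.4892×76/30 = 5559.3725 rpm, sense flips to −
signed output speed = -5559.3725 rpm

-5559.3725 rpm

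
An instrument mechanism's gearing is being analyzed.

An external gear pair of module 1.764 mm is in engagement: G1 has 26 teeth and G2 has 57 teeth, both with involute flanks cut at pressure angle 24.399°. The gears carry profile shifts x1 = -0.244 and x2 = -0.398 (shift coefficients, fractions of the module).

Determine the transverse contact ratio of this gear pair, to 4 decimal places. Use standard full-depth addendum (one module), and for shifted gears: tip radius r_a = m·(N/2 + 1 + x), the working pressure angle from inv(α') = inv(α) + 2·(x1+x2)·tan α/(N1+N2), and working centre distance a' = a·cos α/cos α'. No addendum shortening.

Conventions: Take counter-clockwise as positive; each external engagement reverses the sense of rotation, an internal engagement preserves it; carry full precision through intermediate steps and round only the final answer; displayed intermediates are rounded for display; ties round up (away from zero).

recognized (one external pair, fixed centres): single-mesh tooth geometry, m = 1.764, N1 = 26, N2 = 57
base radii: r_b1 = 20.883963, r_b2 = 45.784073
tip radii: r_a1 = 24.265584, r_a2 = 51.335928
inv(α') = inv(24.399°) + 2·(-0.244-0.398)·tan α/(26+57) = 0.02073907  ⇒  α' = 22.23768°
a' = a·cos α / cos α' = 73.2060·cos 24.399°/cos 22.23768° = 72.025126
action lengths: √(r_a1²−r_b1²) = 12.356320, √(r_a2²−r_b2²) = 23.220598
base pitch p_b = π·m·cos α = 5.046839
CR = (12.356320 + 23.220598 − 72.025126·sin 22.23768°)/5.046839 = 1.648367
contact ratio ≈ 1.6484

1.6484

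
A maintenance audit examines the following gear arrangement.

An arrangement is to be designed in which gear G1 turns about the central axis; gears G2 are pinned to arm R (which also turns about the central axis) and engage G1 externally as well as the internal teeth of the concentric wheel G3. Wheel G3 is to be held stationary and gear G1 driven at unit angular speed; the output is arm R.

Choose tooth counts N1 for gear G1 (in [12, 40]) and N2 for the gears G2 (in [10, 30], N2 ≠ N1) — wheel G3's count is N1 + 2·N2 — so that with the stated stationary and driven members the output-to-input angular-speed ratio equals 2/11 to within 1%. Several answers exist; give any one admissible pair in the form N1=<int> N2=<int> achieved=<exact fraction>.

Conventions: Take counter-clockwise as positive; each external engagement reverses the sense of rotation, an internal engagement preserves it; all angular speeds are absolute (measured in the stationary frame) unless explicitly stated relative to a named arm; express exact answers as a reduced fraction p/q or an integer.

class = planetary set [ratio 2/11 wanted; Willis about the carrier]
Willis with ω_ring = 0: ω_arm/ω_sun = N1/(N1+N3); set equal to 2/11  ⇒  N3/N1 = 1/(2/11) − 1 = 9/2
N3 = N1 + 2·N2  ⇒  N2/N1 = (N3/N1 − 1)/2 = (9/2 − 1)/2 = 7/4
smallest multiple with N1 ≥ 12 and N2 ≥ 10: k = 3  ⇒  N1 = 3·4 = 12, N2 = 3·7 = 21 (N1 ≤ 40, N2 ≤ 30, N2 ≠ N1 ✓), N3 = 12 + 2·21 = 54
check: N1/(N1+N3) with N1 = 12, N3 = 54 gives 2/11; |achieved − target| = 0 ≤ 1/550 ✓

N1=12 N2=21 achieved=2/11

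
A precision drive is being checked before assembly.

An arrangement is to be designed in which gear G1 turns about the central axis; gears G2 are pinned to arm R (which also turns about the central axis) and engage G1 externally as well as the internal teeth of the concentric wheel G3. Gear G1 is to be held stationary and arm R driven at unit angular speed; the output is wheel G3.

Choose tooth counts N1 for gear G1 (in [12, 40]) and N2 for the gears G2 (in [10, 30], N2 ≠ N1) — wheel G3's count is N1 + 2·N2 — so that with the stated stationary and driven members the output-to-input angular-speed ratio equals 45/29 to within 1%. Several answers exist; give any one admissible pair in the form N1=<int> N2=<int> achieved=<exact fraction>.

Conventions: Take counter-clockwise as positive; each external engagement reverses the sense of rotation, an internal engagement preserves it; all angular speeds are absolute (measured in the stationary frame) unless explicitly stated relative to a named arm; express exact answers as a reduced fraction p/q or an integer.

topology: planetary set — design target 45/29, arm = carrier (Willis)
Willis with ω_sun = 0: ω_ring/ω_arm = (N1+N3)/N3; set equal to 45/29  ⇒  N3/N1 = 1/(45/29 − 1) = 29/16
N3 = N1 + 2·N2  ⇒  N2/N1 = (N3/N1 − 1)/2 = (29/16 − 1)/2 = 13/32
smallest multiple with N1 ≥ 12 and N2 ≥ 10: k = 1  ⇒  N1 = 1·32 = 32, N2 = 1·13 = 13 (N1 ≤ 40, N2 ≤ 30, N2 ≠ N1 ✓), N3 = 32 + 2·13 = 58
check: (N1+N3)/N3 with N1 = 32, N3 = 58 gives 45/29; |achieved − target| = 0 ≤ 9/580 ✓

N1=32 N2=13 achieved=45/29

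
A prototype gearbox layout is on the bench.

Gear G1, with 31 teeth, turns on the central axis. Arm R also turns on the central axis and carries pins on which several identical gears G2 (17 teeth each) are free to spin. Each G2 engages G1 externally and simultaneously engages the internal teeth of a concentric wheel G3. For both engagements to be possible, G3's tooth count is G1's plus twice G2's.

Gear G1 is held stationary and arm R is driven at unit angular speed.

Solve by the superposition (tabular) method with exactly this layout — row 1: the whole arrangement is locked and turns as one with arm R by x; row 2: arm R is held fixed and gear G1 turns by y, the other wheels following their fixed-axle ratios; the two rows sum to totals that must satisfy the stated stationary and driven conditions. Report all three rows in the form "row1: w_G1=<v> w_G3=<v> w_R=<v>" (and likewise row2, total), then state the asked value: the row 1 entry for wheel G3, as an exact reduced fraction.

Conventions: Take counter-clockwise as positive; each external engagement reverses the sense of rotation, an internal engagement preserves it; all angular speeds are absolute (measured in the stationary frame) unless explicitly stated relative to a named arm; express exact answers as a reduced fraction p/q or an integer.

row1: w_G1=1 w_G3=1 w_R=1
row2: w_G1=-1 w_G3=31/65 w_R=0
total: w_G1=0 w_G3=96/65 w_R=1
asked value: 1

planetary set (31T centre, 17T on arm, 65T internal) — Willis relation
row 1 (train locked, turned with arm): all members turn x
row 2: sun turns y, ring = −(31/65)·y, arm 0
boundary: total ω_sun = x + y = 0 and total ω_arm = x = 1  ⇒  y = -1, x = 1
row 2 ring = −(31/65)·(-1) = 31/65
totals (row 1 + row 2): sun 1 + (-1) = 0, ring 1 + 31/65 = 96/65, arm 1 + 0 = 1
asked cell (row1, ring) = 1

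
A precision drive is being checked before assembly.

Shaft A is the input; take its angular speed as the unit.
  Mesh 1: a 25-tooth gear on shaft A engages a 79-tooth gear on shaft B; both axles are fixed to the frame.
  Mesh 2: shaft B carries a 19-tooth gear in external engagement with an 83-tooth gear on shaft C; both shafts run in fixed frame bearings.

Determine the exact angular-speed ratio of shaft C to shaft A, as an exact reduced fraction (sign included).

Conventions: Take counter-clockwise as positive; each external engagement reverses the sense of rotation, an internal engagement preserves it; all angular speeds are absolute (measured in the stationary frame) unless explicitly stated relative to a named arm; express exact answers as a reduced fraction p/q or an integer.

class = fixed-axis compound train [2 meshes; 2 ratios multiply, 2 sense flips]
mesh 1 [25T→79T]: running ratio 25/79, sense −
mesh 2 [19T→83T]: running ratio 475/6557, sense +
ω_out/ω_in = 475/6557

475/6557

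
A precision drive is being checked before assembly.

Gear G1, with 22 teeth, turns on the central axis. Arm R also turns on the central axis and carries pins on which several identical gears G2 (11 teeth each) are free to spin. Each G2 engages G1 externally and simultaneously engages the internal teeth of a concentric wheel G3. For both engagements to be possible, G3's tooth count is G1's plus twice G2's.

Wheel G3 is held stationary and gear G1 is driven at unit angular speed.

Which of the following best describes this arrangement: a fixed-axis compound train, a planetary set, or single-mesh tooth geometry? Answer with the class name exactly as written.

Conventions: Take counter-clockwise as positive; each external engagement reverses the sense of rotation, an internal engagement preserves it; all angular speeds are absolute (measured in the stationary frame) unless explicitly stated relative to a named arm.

planetary set

planetary set (22T centre, 11T on arm, 44T internal) — Willis relation
classification: planetary set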